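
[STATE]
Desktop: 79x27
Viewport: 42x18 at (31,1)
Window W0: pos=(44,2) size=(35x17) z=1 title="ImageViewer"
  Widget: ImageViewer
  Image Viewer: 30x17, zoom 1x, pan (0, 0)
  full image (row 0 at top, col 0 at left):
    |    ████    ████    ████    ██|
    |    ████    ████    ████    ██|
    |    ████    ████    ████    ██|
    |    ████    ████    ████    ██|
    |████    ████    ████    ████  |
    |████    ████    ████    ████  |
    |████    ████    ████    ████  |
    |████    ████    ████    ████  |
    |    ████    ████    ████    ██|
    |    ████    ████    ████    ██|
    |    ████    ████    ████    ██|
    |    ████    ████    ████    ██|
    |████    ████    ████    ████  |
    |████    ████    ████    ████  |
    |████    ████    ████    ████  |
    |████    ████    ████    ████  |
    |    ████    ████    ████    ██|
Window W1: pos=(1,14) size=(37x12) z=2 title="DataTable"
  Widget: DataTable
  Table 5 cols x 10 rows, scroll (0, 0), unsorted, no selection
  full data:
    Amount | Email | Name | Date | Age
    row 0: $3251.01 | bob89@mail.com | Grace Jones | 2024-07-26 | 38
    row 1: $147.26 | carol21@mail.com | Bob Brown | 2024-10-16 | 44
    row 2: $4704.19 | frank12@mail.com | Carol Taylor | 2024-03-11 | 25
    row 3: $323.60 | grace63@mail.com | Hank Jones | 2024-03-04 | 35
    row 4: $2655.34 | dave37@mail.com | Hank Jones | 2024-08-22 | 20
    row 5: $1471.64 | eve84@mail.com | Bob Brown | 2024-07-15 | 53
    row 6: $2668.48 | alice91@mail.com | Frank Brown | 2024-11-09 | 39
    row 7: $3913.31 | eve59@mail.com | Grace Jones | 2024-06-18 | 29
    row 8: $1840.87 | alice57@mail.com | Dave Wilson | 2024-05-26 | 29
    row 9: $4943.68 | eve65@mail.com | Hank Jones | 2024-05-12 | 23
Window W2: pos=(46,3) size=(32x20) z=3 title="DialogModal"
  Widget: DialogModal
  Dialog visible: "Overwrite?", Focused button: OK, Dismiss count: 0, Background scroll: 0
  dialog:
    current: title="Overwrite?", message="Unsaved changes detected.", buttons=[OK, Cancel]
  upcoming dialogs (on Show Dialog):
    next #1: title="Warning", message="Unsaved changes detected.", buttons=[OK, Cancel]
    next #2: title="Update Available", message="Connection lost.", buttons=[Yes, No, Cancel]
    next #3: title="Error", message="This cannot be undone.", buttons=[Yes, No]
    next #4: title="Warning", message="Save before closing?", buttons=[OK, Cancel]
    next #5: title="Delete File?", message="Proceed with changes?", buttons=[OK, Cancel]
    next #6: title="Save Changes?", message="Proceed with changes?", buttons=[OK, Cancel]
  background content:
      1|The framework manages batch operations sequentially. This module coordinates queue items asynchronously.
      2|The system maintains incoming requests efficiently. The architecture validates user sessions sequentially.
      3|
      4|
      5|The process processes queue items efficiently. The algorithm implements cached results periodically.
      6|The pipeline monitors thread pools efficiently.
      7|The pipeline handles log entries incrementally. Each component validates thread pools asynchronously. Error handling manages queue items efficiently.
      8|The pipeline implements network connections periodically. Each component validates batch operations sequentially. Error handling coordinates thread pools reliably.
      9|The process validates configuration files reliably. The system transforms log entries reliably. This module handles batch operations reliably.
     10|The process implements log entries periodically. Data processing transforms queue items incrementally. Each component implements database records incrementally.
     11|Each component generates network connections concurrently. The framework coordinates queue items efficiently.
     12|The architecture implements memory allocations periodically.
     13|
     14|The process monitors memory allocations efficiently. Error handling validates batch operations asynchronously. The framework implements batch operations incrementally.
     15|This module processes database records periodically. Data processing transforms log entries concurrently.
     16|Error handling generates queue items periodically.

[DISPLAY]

                                          
             ┏━━━━━━━━━━━━━━━━━━━━━━━━━━━━
             ┃ ┏━━━━━━━━━━━━━━━━━━━━━━━━━━
             ┠─┃ DialogModal              
             ┃ ┠──────────────────────────
             ┃ ┃The framework manages batc
             ┃ ┃The system maintains incom
             ┃ ┃                          
             ┃█┃                          
             ┃█┃The process processes queu
             ┃█┃Th┌───────────────────────
             ┃█┃Th│       Overwrite?      
             ┃ ┃Th│Unsaved changes detecte
━━━━━━┓      ┃ ┃Th│     [OK]  Cancel      
      ┃      ┃ ┃Th└───────────────────────
──────┨      ┃ ┃Each component generates n
e     ┃      ┃█┃The architecture implement
──────┃      ┗━┃                          


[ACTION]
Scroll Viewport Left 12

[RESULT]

                                          
                         ┏━━━━━━━━━━━━━━━━
                         ┃ ┏━━━━━━━━━━━━━━
                         ┠─┃ DialogModal  
                         ┃ ┠──────────────
                         ┃ ┃The framework 
                         ┃ ┃The system mai
                         ┃ ┃              
                         ┃█┃              
                         ┃█┃The process pr
                         ┃█┃Th┌───────────
                         ┃█┃Th│       Over
                         ┃ ┃Th│Unsaved cha
━━━━━━━━━━━━━━━━━━┓      ┃ ┃Th│     [OK]  
                  ┃      ┃ ┃Th└───────────
──────────────────┨      ┃ ┃Each component
        │Name     ┃      ┃█┃The architectu
────────┼─────────┃      ┗━┃              


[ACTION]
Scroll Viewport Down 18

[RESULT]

                         ┃█┃              
                         ┃█┃The process pr
                         ┃█┃Th┌───────────
                         ┃█┃Th│       Over
                         ┃ ┃Th│Unsaved cha
━━━━━━━━━━━━━━━━━━┓      ┃ ┃Th│     [OK]  
                  ┃      ┃ ┃Th└───────────
──────────────────┨      ┃ ┃Each component
        │Name     ┃      ┃█┃The architectu
────────┼─────────┃      ┗━┃              
il.com  │Grace Jon┃        ┃The process mo
mail.com│Bob Brown┃        ┃This module pr
mail.com│Carol Tay┃        ┃Error handling
mail.com│Hank Jone┃        ┗━━━━━━━━━━━━━━
ail.com │Hank Jone┃                       
il.com  │Bob Brown┃                       
━━━━━━━━━━━━━━━━━━┛                       
                                          


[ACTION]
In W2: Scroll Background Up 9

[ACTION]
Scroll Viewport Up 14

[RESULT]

                                          
                                          
                         ┏━━━━━━━━━━━━━━━━
                         ┃ ┏━━━━━━━━━━━━━━
                         ┠─┃ DialogModal  
                         ┃ ┠──────────────
                         ┃ ┃The framework 
                         ┃ ┃The system mai
                         ┃ ┃              
                         ┃█┃              
                         ┃█┃The process pr
                         ┃█┃Th┌───────────
                         ┃█┃Th│       Over
                         ┃ ┃Th│Unsaved cha
━━━━━━━━━━━━━━━━━━┓      ┃ ┃Th│     [OK]  
                  ┃      ┃ ┃Th└───────────
──────────────────┨      ┃ ┃Each component
        │Name     ┃      ┃█┃The architectu


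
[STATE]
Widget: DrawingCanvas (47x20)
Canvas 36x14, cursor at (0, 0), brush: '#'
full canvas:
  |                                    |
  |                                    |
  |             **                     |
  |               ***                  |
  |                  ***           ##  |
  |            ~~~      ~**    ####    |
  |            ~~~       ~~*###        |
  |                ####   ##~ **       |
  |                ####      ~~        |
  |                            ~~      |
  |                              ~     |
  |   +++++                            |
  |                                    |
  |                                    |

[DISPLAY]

+                                              
                                               
             **                                
               ***                             
                  ***           ##             
            ~~~      ~**    ####               
            ~~~       ~~*###                   
                ####   ##~ **                  
                ####      ~~                   
                            ~~                 
                              ~                
   +++++                                       
                                               
                                               
                                               
                                               
                                               
                                               
                                               
                                               


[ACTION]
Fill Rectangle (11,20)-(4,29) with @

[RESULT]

+                                              
                                               
             **                                
               ***                             
                  **@@@@@@@@@@  ##             
            ~~~     @@@@@@@@@@##               
            ~~~     @@@@@@@@@@                 
                ####@@@@@@@@@@                 
                ####@@@@@@@@@@                 
                    @@@@@@@@@@                 
                    @@@@@@@@@@~                
   +++++            @@@@@@@@@@                 
                                               
                                               
                                               
                                               
                                               
                                               
                                               
                                               


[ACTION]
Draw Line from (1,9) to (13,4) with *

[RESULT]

+                                              
         *                                     
         *   **                                
        *      ***                             
        *         **@@@@@@@@@@  ##             
       *    ~~~     @@@@@@@@@@##               
       *    ~~~     @@@@@@@@@@                 
       *        ####@@@@@@@@@@                 
      *         ####@@@@@@@@@@                 
      *             @@@@@@@@@@                 
     *              @@@@@@@@@@~                
   ++*++            @@@@@@@@@@                 
    *                                          
    *                                          
                                               
                                               
                                               
                                               
                                               
                                               


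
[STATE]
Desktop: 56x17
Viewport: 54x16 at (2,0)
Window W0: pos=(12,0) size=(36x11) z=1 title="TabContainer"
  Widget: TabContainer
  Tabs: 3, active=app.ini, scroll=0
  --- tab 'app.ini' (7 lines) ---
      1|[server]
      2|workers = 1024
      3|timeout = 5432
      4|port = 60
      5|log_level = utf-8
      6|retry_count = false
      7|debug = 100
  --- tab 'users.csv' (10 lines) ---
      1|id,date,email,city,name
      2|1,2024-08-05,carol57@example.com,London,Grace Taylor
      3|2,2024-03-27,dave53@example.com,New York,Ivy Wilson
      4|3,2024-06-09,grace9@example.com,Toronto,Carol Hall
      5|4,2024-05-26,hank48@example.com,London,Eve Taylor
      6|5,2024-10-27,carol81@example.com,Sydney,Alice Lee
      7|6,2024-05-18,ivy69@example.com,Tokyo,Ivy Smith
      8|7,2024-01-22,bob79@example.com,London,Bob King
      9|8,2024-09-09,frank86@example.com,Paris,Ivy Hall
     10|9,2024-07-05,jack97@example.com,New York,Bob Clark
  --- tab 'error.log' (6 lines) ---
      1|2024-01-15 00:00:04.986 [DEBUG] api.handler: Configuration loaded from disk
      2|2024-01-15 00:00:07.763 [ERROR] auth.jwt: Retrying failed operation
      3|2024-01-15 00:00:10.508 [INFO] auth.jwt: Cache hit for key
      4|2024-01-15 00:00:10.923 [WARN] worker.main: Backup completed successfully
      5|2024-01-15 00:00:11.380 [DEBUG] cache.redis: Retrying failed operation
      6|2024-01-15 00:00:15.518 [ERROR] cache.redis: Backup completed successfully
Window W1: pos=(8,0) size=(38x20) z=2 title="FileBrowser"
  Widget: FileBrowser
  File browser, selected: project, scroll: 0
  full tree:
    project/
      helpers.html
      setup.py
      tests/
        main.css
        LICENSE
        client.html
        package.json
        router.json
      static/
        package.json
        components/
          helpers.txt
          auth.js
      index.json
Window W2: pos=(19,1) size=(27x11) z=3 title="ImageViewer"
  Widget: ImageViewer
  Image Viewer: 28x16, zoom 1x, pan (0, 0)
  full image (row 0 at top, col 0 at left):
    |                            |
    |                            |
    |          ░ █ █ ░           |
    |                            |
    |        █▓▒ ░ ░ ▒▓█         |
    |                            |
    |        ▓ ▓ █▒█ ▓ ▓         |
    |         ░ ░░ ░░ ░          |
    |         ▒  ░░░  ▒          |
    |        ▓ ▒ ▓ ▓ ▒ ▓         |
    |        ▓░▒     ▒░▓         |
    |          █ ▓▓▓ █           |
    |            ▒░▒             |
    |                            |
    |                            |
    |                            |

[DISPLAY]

      ┏━━━━━━━━━━━━━━━━━━━━━━━━━━━━━━━━━━━━┓━┓        
      ┃ FileBrows┏━━━━━━━━━━━━━━━━━━━━━━━━━┓ ┃        
      ┠──────────┃ ImageViewer             ┃─┨        
      ┃> [-] proj┠─────────────────────────┨ ┃        
      ┃    helper┃                         ┃─┃        
      ┃    setup.┃                         ┃ ┃        
      ┃    [+] te┃          ░ █ █ ░        ┃ ┃        
      ┃    [+] st┃                         ┃ ┃        
      ┃    index.┃        █▓▒ ░ ░ ▒▓█      ┃ ┃        
      ┃          ┃                         ┃ ┃        
      ┃          ┃        ▓ ▓ █▒█ ▓ ▓      ┃━┛        
      ┃          ┗━━━━━━━━━━━━━━━━━━━━━━━━━┛          
      ┃                                    ┃          
      ┃                                    ┃          
      ┃                                    ┃          
      ┃                                    ┃          


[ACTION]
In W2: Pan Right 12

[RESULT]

      ┏━━━━━━━━━━━━━━━━━━━━━━━━━━━━━━━━━━━━┓━┓        
      ┃ FileBrows┏━━━━━━━━━━━━━━━━━━━━━━━━━┓ ┃        
      ┠──────────┃ ImageViewer             ┃─┨        
      ┃> [-] proj┠─────────────────────────┨ ┃        
      ┃    helper┃                         ┃─┃        
      ┃    setup.┃                         ┃ ┃        
      ┃    [+] te┃█ █ ░                    ┃ ┃        
      ┃    [+] st┃                         ┃ ┃        
      ┃    index.┃░ ░ ▒▓█                  ┃ ┃        
      ┃          ┃                         ┃ ┃        
      ┃          ┃█▒█ ▓ ▓                  ┃━┛        
      ┃          ┗━━━━━━━━━━━━━━━━━━━━━━━━━┛          
      ┃                                    ┃          
      ┃                                    ┃          
      ┃                                    ┃          
      ┃                                    ┃          


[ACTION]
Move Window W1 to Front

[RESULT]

      ┏━━━━━━━━━━━━━━━━━━━━━━━━━━━━━━━━━━━━┓━┓        
      ┃ FileBrowser                        ┃ ┃        
      ┠────────────────────────────────────┨─┨        
      ┃> [-] project/                      ┃ ┃        
      ┃    helpers.html                    ┃─┃        
      ┃    setup.py                        ┃ ┃        
      ┃    [+] tests/                      ┃ ┃        
      ┃    [+] static/                     ┃ ┃        
      ┃    index.json                      ┃ ┃        
      ┃                                    ┃ ┃        
      ┃                                    ┃━┛        
      ┃                                    ┃          
      ┃                                    ┃          
      ┃                                    ┃          
      ┃                                    ┃          
      ┃                                    ┃          


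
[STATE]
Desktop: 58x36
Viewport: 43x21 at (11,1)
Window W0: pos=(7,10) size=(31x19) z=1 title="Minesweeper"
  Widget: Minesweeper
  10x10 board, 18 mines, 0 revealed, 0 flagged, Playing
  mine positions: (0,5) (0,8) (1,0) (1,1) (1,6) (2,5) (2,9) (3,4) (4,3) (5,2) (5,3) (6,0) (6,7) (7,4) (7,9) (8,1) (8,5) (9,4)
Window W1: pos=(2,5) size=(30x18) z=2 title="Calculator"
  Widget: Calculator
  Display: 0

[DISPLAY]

                                           
                                           
                                           
                                           
━━━━━━━━━━━━━━━━━━━━┓                      
tor                 ┃                      
────────────────────┨                      
                   0┃                      
┬───┬───┐           ┃                      
│ 9 │ ÷ │           ┃━━━━━┓                
┼───┼───┤           ┃     ┃                
│ 6 │ × │           ┃─────┨                
┼───┼───┤           ┃     ┃                
│ 3 │ - │           ┃     ┃                
┼───┼───┤           ┃     ┃                
│ = │ + │           ┃     ┃                
┼───┼───┤           ┃     ┃                
│ MR│ M+│           ┃     ┃                
┴───┴───┘           ┃     ┃                
                    ┃     ┃                
                    ┃     ┃                


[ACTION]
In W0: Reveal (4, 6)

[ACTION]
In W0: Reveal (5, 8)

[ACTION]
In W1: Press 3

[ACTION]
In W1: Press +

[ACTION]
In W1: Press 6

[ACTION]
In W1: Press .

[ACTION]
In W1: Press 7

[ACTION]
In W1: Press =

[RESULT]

                                           
                                           
                                           
                                           
━━━━━━━━━━━━━━━━━━━━┓                      
tor                 ┃                      
────────────────────┨                      
                 9.7┃                      
┬───┬───┐           ┃                      
│ 9 │ ÷ │           ┃━━━━━┓                
┼───┼───┤           ┃     ┃                
│ 6 │ × │           ┃─────┨                
┼───┼───┤           ┃     ┃                
│ 3 │ - │           ┃     ┃                
┼───┼───┤           ┃     ┃                
│ = │ + │           ┃     ┃                
┼───┼───┤           ┃     ┃                
│ MR│ M+│           ┃     ┃                
┴───┴───┘           ┃     ┃                
                    ┃     ┃                
                    ┃     ┃                


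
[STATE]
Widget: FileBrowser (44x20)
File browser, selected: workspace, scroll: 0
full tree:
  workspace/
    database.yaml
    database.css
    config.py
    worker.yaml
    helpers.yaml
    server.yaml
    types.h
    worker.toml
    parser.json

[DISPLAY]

> [-] workspace/                            
    database.yaml                           
    database.css                            
    config.py                               
    worker.yaml                             
    helpers.yaml                            
    server.yaml                             
    types.h                                 
    worker.toml                             
    parser.json                             
                                            
                                            
                                            
                                            
                                            
                                            
                                            
                                            
                                            
                                            


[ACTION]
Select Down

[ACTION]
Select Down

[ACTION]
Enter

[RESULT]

  [-] workspace/                            
    database.yaml                           
  > database.css                            
    config.py                               
    worker.yaml                             
    helpers.yaml                            
    server.yaml                             
    types.h                                 
    worker.toml                             
    parser.json                             
                                            
                                            
                                            
                                            
                                            
                                            
                                            
                                            
                                            
                                            


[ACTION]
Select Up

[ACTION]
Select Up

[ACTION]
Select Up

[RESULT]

> [-] workspace/                            
    database.yaml                           
    database.css                            
    config.py                               
    worker.yaml                             
    helpers.yaml                            
    server.yaml                             
    types.h                                 
    worker.toml                             
    parser.json                             
                                            
                                            
                                            
                                            
                                            
                                            
                                            
                                            
                                            
                                            


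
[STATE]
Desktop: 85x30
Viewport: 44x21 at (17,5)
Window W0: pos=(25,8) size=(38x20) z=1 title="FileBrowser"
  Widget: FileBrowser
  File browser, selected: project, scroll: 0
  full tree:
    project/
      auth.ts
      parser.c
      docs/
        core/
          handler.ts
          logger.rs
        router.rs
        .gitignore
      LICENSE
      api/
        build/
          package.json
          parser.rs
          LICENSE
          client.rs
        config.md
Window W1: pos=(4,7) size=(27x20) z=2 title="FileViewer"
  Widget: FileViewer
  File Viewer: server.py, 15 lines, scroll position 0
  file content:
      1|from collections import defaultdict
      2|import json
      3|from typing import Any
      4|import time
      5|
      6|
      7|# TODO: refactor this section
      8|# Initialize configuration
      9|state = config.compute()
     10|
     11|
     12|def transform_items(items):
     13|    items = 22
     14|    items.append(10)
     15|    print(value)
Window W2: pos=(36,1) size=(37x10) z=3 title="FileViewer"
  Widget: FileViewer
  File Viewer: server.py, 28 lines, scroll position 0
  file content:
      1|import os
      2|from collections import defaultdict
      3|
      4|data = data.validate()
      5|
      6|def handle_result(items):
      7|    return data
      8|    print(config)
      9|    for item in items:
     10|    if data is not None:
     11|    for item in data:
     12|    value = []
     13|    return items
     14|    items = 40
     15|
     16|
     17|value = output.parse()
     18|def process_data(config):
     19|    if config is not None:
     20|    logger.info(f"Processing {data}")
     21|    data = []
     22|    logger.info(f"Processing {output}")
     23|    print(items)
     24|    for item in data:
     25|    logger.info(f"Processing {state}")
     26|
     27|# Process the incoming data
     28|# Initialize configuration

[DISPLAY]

                   ┃from collections import 
                   ┃                        
━━━━━━━━━━━━━┓     ┃data = data.validate()  
             ┃━━━━━┃                        
─────────────┨Brows┃def handle_result(items)
ions import ▲┃─────┗━━━━━━━━━━━━━━━━━━━━━━━━
            █┃ project/                     
import Any  ░┃uth.ts                        
            ░┃arser.c                       
            ░┃+] docs/                      
            ░┃ICENSE                        
ctor this se░┃+] api/                       
 configurati░┃                              
ig.compute()░┃                              
            ░┃                              
            ░┃                              
m_items(item░┃                              
22          ░┃                              
pend(10)    ░┃                              
lue)        ░┃                              
            ▼┃                              


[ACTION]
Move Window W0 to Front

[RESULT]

                   ┃from collections import 
                   ┃                        
━━━━━━━━━━━━━┓     ┃data = data.validate()  
        ┏━━━━━━━━━━━━━━━━━━━━━━━━━━━━━━━━━━━
────────┃ FileBrowser                       
ions imp┠───────────────────────────────────
        ┃> [-] project/                     
import A┃    auth.ts                        
        ┃    parser.c                       
        ┃    [+] docs/                      
        ┃    LICENSE                        
ctor thi┃    [+] api/                       
 configu┃                                   
ig.compu┃                                   
        ┃                                   
        ┃                                   
m_items(┃                                   
22      ┃                                   
pend(10)┃                                   
lue)    ┃                                   
        ┃                                   


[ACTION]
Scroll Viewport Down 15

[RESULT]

────────┃ FileBrowser                       
ions imp┠───────────────────────────────────
        ┃> [-] project/                     
import A┃    auth.ts                        
        ┃    parser.c                       
        ┃    [+] docs/                      
        ┃    LICENSE                        
ctor thi┃    [+] api/                       
 configu┃                                   
ig.compu┃                                   
        ┃                                   
        ┃                                   
m_items(┃                                   
22      ┃                                   
pend(10)┃                                   
lue)    ┃                                   
        ┃                                   
━━━━━━━━┃                                   
        ┗━━━━━━━━━━━━━━━━━━━━━━━━━━━━━━━━━━━
                                            
                                            


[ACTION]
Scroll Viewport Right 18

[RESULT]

ser                        ┃        ▼┃      
───────────────────────────┨━━━━━━━━━┛      
ject/                      ┃                
ts                         ┃                
r.c                        ┃                
ocs/                       ┃                
SE                         ┃                
pi/                        ┃                
                           ┃                
                           ┃                
                           ┃                
                           ┃                
                           ┃                
                           ┃                
                           ┃                
                           ┃                
                           ┃                
                           ┃                
━━━━━━━━━━━━━━━━━━━━━━━━━━━┛                
                                            
                                            


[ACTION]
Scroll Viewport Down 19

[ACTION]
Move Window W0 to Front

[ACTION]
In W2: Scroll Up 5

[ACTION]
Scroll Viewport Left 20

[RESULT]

──────────┃ FileBrowser                     
ctions imp┠─────────────────────────────────
n         ┃> [-] project/                   
g import A┃    auth.ts                      
e         ┃    parser.c                     
          ┃    [+] docs/                    
          ┃    LICENSE                      
factor thi┃    [+] api/                     
ze configu┃                                 
nfig.compu┃                                 
          ┃                                 
          ┃                                 
orm_items(┃                                 
= 22      ┃                                 
append(10)┃                                 
value)    ┃                                 
          ┃                                 
━━━━━━━━━━┃                                 
          ┗━━━━━━━━━━━━━━━━━━━━━━━━━━━━━━━━━
                                            
                                            


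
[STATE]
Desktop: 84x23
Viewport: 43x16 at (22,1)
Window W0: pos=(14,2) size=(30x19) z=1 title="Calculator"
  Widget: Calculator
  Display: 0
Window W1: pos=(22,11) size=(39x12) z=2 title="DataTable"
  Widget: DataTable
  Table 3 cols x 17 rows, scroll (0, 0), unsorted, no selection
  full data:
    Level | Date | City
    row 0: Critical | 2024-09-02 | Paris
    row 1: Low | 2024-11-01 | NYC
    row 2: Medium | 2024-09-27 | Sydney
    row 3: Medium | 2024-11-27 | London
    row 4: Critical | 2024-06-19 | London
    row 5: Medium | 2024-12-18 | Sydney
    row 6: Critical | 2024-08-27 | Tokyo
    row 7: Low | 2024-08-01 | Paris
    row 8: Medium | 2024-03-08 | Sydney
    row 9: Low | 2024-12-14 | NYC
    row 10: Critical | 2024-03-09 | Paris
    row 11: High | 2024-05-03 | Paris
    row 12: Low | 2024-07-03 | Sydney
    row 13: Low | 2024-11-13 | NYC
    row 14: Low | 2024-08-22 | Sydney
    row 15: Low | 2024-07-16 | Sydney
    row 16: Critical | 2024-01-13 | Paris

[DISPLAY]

                                           
━━━━━━━━━━━━━━━━━━━━━┓                     
ator                 ┃                     
─────────────────────┨                     
                    0┃                     
─┬───┬───┐           ┃                     
 │ 9 │ ÷ │           ┃                     
─┼───┼───┤           ┃                     
 │ 6 │ × │           ┃                     
─┼───┼───┤           ┃                     
┏━━━━━━━━━━━━━━━━━━━━━━━━━━━━━━━━━━━━━┓    
┃ DataTable                           ┃    
┠─────────────────────────────────────┨    
┃Level   │Date      │City             ┃    
┃────────┼──────────┼──────           ┃    
┃Critical│2024-09-02│Paris            ┃    


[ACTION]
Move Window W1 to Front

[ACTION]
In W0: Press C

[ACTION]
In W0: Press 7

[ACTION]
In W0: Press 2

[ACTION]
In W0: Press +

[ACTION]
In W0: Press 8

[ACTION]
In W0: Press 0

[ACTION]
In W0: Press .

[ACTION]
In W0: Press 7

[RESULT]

                                           
━━━━━━━━━━━━━━━━━━━━━┓                     
ator                 ┃                     
─────────────────────┨                     
                 80.7┃                     
─┬───┬───┐           ┃                     
 │ 9 │ ÷ │           ┃                     
─┼───┼───┤           ┃                     
 │ 6 │ × │           ┃                     
─┼───┼───┤           ┃                     
┏━━━━━━━━━━━━━━━━━━━━━━━━━━━━━━━━━━━━━┓    
┃ DataTable                           ┃    
┠─────────────────────────────────────┨    
┃Level   │Date      │City             ┃    
┃────────┼──────────┼──────           ┃    
┃Critical│2024-09-02│Paris            ┃    


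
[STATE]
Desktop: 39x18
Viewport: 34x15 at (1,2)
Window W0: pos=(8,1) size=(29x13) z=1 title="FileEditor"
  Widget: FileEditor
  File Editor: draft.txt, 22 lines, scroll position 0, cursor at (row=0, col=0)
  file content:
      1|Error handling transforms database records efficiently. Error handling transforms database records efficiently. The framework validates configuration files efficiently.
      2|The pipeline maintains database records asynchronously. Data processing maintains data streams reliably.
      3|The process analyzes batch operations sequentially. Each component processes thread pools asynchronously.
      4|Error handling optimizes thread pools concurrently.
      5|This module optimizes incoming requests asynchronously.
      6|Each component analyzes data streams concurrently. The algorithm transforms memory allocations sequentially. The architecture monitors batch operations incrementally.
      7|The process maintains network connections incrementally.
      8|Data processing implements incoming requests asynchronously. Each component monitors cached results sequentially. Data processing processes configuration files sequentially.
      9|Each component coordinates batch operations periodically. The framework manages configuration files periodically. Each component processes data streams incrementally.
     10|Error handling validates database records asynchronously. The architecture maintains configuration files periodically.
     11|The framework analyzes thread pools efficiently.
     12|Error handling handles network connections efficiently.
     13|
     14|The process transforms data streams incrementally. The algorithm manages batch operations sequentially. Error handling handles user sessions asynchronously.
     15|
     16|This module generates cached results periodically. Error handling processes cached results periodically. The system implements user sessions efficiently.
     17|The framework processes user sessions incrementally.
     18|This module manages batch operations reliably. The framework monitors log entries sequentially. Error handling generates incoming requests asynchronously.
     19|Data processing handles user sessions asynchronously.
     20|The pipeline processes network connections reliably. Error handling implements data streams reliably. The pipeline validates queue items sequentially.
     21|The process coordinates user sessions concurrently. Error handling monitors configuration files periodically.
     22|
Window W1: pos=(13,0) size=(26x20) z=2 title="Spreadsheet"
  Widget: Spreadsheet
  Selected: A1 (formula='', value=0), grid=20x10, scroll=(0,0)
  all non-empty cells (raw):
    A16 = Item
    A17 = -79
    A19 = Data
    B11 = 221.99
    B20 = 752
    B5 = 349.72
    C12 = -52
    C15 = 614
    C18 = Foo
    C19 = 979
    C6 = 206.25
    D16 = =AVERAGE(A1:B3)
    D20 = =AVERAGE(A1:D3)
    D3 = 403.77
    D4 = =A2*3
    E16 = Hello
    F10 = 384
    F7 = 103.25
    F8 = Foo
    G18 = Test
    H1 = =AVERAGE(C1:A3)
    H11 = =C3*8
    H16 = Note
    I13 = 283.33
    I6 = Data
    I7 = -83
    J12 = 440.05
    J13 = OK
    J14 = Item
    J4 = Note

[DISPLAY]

       ┃ Fil┠─────────────────────
       ┠────┃A1:                  
       ┃█rro┃       A       B     
       ┃The ┃---------------------
       ┃The ┃  1      [0]       0 
       ┃Erro┃  2        0       0 
       ┃This┃  3        0       0 
       ┃Each┃  4        0       0 
       ┃The ┃  5        0  349.72 
       ┃Data┃  6        0       0 
       ┃Each┃  7        0       0 
       ┗━━━━┃  8        0       0 
            ┃  9        0       0 
            ┃ 10        0       0 
            ┃ 11        0  221.99 


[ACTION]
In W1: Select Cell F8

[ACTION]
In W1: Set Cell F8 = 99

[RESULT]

       ┃ Fil┠─────────────────────
       ┠────┃F8: 99               
       ┃█rro┃       A       B     
       ┃The ┃---------------------
       ┃The ┃  1        0       0 
       ┃Erro┃  2        0       0 
       ┃This┃  3        0       0 
       ┃Each┃  4        0       0 
       ┃The ┃  5        0  349.72 
       ┃Data┃  6        0       0 
       ┃Each┃  7        0       0 
       ┗━━━━┃  8        0       0 
            ┃  9        0       0 
            ┃ 10        0       0 
            ┃ 11        0  221.99 
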